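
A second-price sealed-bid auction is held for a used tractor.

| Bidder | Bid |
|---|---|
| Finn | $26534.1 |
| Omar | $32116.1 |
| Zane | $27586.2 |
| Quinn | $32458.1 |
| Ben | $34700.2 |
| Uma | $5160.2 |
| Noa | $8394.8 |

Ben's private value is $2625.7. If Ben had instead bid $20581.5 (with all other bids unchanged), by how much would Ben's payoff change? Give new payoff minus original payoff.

$29832.4

The highest bid among the other bidders is $32458.1; Ben's bid doesn't change that.
Original bid $34700.2: Ben is highest, pays the top rival bid $32458.1; payoff $2625.7 − $32458.1 = −$29832.4.
Alternative bid $20581.5: Ben is not highest (top rival bid is $32458.1); payoff $0.
Change in payoff = $0 − (−$29832.4) = $29832.4.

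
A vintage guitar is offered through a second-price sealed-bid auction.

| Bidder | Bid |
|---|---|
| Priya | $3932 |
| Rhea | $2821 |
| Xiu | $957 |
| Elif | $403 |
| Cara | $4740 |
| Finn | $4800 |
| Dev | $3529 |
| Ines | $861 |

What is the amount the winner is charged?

Highest bid: Finn at $4800, so Finn wins.
Second-highest bid: Cara at $4740 — that is the price the winner pays.

$4740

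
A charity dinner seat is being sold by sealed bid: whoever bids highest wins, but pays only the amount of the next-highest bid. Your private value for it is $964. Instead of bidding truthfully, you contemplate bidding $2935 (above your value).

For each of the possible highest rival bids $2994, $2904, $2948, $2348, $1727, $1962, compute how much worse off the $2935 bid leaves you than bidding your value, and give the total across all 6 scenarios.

The deviation costs you only when the competing bid falls strictly between $964 and $2935; elsewhere both bids give the same outcome.
$2994: outcomes coincide → loss $0.
$2904: truthful payoff $0, deviation payoff −$1940 → loss $1940.
$2948: outcomes coincide → loss $0.
$2348: truthful payoff $0, deviation payoff −$1384 → loss $1384.
$1727: truthful payoff $0, deviation payoff −$763 → loss $763.
$1962: truthful payoff $0, deviation payoff −$998 → loss $998.
Total loss = $1940 + $1384 + $763 + $998 = $5085.

$5085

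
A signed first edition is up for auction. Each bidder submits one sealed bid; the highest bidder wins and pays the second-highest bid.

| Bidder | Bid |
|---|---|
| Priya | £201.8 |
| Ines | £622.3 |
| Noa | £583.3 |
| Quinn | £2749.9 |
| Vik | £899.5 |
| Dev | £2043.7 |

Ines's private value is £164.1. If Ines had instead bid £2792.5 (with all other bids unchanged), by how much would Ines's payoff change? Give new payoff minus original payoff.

−£2585.8

The highest bid among the other bidders is £2749.9; Ines's bid doesn't change that.
Original bid £622.3: Ines is not highest (top rival bid is £2749.9); payoff £0.
Alternative bid £2792.5: Ines is highest, pays the top rival bid £2749.9; payoff £164.1 − £2749.9 = −£2585.8.
Change in payoff = −£2585.8 − (£0) = −£2585.8.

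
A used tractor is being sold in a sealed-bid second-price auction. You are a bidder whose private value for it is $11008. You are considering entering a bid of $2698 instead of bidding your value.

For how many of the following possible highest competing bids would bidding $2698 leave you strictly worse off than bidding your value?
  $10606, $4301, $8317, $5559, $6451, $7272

6

The deviation hurts exactly when the highest competing bid lies strictly between $2698 and $11008 — underbidding then forfeits a profitable win.
$10606: inside the interval → strictly worse (loss $402).
$4301: inside the interval → strictly worse (loss $6707).
$8317: inside the interval → strictly worse (loss $2691).
$5559: inside the interval → strictly worse (loss $5449).
$6451: inside the interval → strictly worse (loss $4557).
$7272: inside the interval → strictly worse (loss $3736).
Count: 6.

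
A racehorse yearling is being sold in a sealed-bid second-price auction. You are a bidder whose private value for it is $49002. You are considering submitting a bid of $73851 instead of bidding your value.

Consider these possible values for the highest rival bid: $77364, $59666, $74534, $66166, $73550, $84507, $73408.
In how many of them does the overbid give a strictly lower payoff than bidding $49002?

4

The deviation hurts exactly when the highest competing bid lies strictly between $49002 and $73851 — overbidding then wins at a price above your value.
$77364: above both → same outcome either way.
$59666: inside the interval → strictly worse (loss $10664).
$74534: above both → same outcome either way.
$66166: inside the interval → strictly worse (loss $17164).
$73550: inside the interval → strictly worse (loss $24548).
$84507: above both → same outcome either way.
$73408: inside the interval → strictly worse (loss $24406).
Count: 4.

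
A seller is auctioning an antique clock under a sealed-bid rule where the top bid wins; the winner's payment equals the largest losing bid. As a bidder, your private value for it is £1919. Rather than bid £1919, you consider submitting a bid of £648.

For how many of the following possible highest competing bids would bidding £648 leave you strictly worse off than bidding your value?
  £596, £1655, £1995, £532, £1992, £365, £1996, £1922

The deviation hurts exactly when the highest competing bid lies strictly between £648 and £1919 — underbidding then forfeits a profitable win.
£596: below both → same outcome either way.
£1655: inside the interval → strictly worse (loss £264).
£1995: above both → same outcome either way.
£532: below both → same outcome either way.
£1992: above both → same outcome either way.
£365: below both → same outcome either way.
£1996: above both → same outcome either way.
£1922: above both → same outcome either way.
Count: 1.

1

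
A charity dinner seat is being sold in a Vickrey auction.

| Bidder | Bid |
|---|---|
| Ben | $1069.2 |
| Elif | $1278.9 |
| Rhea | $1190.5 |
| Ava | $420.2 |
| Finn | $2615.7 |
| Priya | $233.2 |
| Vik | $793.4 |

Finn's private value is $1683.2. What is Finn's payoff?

$404.3

Highest bid: Finn at $2615.7, so Finn wins.
Second-highest bid: Elif at $1278.9 — that is the price the winner pays.
Finn's payoff = value − price = $1683.2 − $1278.9 = $404.3.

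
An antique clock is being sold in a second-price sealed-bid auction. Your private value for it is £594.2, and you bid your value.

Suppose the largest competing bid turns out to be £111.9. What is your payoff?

£482.3

Your bid £594.2 exceeds the highest competing bid £111.9, so you win.
In a second-price auction the winner pays the second-highest bid, £111.9.
Payoff = value − price = £594.2 − £111.9 = £482.3.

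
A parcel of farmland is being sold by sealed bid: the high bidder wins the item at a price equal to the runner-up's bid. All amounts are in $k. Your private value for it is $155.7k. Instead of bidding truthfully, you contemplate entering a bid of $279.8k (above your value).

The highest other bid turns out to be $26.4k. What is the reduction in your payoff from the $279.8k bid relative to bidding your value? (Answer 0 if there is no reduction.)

Bidding your value $155.7k: you win (since $155.7k > $26.4k) and pay $26.4k. Payoff $129.3k.
Bidding $279.8k: you win and pay $26.4k. Payoff $155.7k − $26.4k = $129.3k.
Difference = $129.3k − $129.3k = $0k; both bids lead to the same outcome because the competing bid is below both your value and your alternative bid.

$0k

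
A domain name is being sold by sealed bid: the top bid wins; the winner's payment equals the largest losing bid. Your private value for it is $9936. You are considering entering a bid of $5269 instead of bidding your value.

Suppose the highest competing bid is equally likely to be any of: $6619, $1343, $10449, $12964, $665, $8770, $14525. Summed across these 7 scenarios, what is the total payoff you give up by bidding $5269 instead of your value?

The deviation costs you only when the competing bid falls strictly between $5269 and $9936; elsewhere both bids give the same outcome.
$6619: truthful payoff $3317, deviation payoff $0 → loss $3317.
$1343: outcomes coincide → loss $0.
$10449: outcomes coincide → loss $0.
$12964: outcomes coincide → loss $0.
$665: outcomes coincide → loss $0.
$8770: truthful payoff $1166, deviation payoff $0 → loss $1166.
$14525: outcomes coincide → loss $0.
Total loss = $3317 + $1166 = $4483.
Truthful bidding weakly dominates here: raising your bid can only win items priced above your value, and lowering it can only forfeit items priced below.

$4483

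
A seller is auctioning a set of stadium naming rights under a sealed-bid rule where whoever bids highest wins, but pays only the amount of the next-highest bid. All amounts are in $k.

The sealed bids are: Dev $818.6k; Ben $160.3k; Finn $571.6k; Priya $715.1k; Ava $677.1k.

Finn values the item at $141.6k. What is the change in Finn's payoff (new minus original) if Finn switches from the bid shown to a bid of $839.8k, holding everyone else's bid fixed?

−$677k

The highest bid among the other bidders is $818.6k; Finn's bid doesn't change that.
Original bid $571.6k: Finn is not highest (top rival bid is $818.6k); payoff $0k.
Alternative bid $839.8k: Finn is highest, pays the top rival bid $818.6k; payoff $141.6k − $818.6k = −$677k.
Change in payoff = −$677k − ($0k) = −$677k.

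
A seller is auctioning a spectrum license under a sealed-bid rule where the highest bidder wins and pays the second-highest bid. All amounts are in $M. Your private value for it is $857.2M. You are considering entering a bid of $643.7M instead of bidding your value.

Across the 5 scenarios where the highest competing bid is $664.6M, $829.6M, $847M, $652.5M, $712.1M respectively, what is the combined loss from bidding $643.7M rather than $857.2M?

$580.2M

The deviation costs you only when the competing bid falls strictly between $643.7M and $857.2M; elsewhere both bids give the same outcome.
$664.6M: truthful payoff $192.6M, deviation payoff $0M → loss $192.6M.
$829.6M: truthful payoff $27.6M, deviation payoff $0M → loss $27.6M.
$847M: truthful payoff $10.2M, deviation payoff $0M → loss $10.2M.
$652.5M: truthful payoff $204.7M, deviation payoff $0M → loss $204.7M.
$712.1M: truthful payoff $145.1M, deviation payoff $0M → loss $145.1M.
Total loss = $192.6M + $27.6M + $10.2M + $204.7M + $145.1M = $580.2M.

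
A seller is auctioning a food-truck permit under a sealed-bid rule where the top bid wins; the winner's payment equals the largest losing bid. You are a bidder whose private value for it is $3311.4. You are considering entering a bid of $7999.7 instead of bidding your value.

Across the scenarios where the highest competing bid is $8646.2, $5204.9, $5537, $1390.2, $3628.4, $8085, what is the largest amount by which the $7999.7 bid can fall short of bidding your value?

$2225.6

$8646.2: same outcome either way → loss $0.
$5204.9: truthful gives $0, deviation gives −$1893.5 → loss $1893.5.
$5537: truthful gives $0, deviation gives −$2225.6 → loss $2225.6.
$1390.2: same outcome either way → loss $0.
$3628.4: truthful gives $0, deviation gives −$317 → loss $317.
$8085: same outcome either way → loss $0.
Maximum loss: $2225.6.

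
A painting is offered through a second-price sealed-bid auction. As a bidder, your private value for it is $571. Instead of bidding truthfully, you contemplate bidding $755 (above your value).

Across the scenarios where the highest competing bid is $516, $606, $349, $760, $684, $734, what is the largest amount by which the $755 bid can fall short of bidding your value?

$163

$516: same outcome either way → loss $0.
$606: truthful gives $0, deviation gives −$35 → loss $35.
$349: same outcome either way → loss $0.
$760: same outcome either way → loss $0.
$684: truthful gives $0, deviation gives −$113 → loss $113.
$734: truthful gives $0, deviation gives −$163 → loss $163.
Maximum loss: $163.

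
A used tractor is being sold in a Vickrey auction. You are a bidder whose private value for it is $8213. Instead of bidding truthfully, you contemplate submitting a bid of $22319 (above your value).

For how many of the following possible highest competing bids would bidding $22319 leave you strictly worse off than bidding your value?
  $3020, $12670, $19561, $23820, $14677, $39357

The deviation hurts exactly when the highest competing bid lies strictly between $8213 and $22319 — overbidding then wins at a price above your value.
$3020: below both → same outcome either way.
$12670: inside the interval → strictly worse (loss $4457).
$19561: inside the interval → strictly worse (loss $11348).
$23820: above both → same outcome either way.
$14677: inside the interval → strictly worse (loss $6464).
$39357: above both → same outcome either way.
Count: 3.

3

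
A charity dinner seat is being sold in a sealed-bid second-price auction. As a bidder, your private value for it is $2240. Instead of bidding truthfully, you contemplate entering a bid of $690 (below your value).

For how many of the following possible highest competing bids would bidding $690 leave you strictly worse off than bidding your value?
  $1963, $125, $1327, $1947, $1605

4

The deviation hurts exactly when the highest competing bid lies strictly between $690 and $2240 — underbidding then forfeits a profitable win.
$1963: inside the interval → strictly worse (loss $277).
$125: below both → same outcome either way.
$1327: inside the interval → strictly worse (loss $913).
$1947: inside the interval → strictly worse (loss $293).
$1605: inside the interval → strictly worse (loss $635).
Count: 4.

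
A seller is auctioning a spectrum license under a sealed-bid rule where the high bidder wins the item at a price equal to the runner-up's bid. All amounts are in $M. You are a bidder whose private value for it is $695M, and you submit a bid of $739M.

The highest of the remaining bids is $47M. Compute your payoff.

$648M

Your bid $739M exceeds the highest competing bid $47M, so you win.
In a second-price auction the winner pays the second-highest bid, $47M.
Payoff = value − price = $695M − $47M = $648M.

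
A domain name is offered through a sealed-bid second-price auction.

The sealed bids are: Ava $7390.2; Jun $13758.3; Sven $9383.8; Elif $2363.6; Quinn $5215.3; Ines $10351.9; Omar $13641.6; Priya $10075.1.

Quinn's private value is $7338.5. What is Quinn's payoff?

Highest bid: Jun at $13758.3, so Jun wins.
Second-highest bid: Omar at $13641.6 — that is the price the winner pays.
Quinn did not win, so Quinn pays nothing and receives nothing: payoff $0.

$0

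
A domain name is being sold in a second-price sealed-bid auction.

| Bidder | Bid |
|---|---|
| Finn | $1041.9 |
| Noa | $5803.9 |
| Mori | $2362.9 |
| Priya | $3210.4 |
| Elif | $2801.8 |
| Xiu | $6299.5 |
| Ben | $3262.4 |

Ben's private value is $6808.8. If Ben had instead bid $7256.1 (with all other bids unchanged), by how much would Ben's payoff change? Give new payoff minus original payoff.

The highest bid among the other bidders is $6299.5; Ben's bid doesn't change that.
Original bid $3262.4: Ben is not highest (top rival bid is $6299.5); payoff $0.
Alternative bid $7256.1: Ben is highest, pays the top rival bid $6299.5; payoff $6808.8 − $6299.5 = $509.3.
Change in payoff = $509.3 − ($0) = $509.3.

$509.3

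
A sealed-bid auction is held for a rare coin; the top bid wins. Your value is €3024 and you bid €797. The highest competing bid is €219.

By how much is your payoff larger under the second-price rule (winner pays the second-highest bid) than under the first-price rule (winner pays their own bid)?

You have the highest bid, so you win under either rule.
Second-price: pay €219 → payoff €2805.
First-price: pay your own bid €797 → payoff €2227.
Difference = €2805 − (€2227) = €578.

€578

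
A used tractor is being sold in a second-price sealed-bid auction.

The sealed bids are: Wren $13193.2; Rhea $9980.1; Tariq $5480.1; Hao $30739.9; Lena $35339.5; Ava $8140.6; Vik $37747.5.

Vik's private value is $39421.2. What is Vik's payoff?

Highest bid: Vik at $37747.5, so Vik wins.
Second-highest bid: Lena at $35339.5 — that is the price the winner pays.
Vik's payoff = value − price = $39421.2 − $35339.5 = $4081.7.

$4081.7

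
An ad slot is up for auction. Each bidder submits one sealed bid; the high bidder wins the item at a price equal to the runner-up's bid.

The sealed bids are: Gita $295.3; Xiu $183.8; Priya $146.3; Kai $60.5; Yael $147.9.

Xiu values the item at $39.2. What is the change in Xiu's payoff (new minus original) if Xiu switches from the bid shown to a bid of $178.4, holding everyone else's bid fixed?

The highest bid among the other bidders is $295.3; Xiu's bid doesn't change that.
Original bid $183.8: Xiu is not highest (top rival bid is $295.3); payoff $0.
Alternative bid $178.4: Xiu is not highest (top rival bid is $295.3); payoff $0.
Change in payoff = $0 − ($0) = $0.

$0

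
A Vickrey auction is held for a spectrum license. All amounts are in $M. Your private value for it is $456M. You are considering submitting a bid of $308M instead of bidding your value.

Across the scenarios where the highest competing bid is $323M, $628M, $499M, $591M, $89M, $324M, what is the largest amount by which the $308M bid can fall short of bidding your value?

$133M

$323M: truthful gives $133M, deviation gives $0M → loss $133M.
$628M: same outcome either way → loss $0M.
$499M: same outcome either way → loss $0M.
$591M: same outcome either way → loss $0M.
$89M: same outcome either way → loss $0M.
$324M: truthful gives $132M, deviation gives $0M → loss $132M.
Maximum loss: $133M.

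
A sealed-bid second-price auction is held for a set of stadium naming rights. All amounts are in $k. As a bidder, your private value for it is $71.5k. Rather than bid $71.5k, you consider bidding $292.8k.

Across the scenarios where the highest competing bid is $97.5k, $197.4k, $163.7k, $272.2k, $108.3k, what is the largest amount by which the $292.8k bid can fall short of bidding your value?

$200.7k

$97.5k: truthful gives $0k, deviation gives −$26k → loss $26k.
$197.4k: truthful gives $0k, deviation gives −$125.9k → loss $125.9k.
$163.7k: truthful gives $0k, deviation gives −$92.2k → loss $92.2k.
$272.2k: truthful gives $0k, deviation gives −$200.7k → loss $200.7k.
$108.3k: truthful gives $0k, deviation gives −$36.8k → loss $36.8k.
Maximum loss: $200.7k.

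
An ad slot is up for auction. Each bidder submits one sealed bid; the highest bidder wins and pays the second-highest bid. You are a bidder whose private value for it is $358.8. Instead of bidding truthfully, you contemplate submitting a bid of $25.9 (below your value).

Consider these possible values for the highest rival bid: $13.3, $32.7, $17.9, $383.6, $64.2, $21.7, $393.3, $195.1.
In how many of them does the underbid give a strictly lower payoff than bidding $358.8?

The deviation hurts exactly when the highest competing bid lies strictly between $25.9 and $358.8 — underbidding then forfeits a profitable win.
$13.3: below both → same outcome either way.
$32.7: inside the interval → strictly worse (loss $326.1).
$17.9: below both → same outcome either way.
$383.6: above both → same outcome either way.
$64.2: inside the interval → strictly worse (loss $294.6).
$21.7: below both → same outcome either way.
$393.3: above both → same outcome either way.
$195.1: inside the interval → strictly worse (loss $163.7).
Count: 3.

3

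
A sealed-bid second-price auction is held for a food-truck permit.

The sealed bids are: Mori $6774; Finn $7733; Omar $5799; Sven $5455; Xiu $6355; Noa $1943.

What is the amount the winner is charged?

Highest bid: Finn at $7733, so Finn wins.
Second-highest bid: Mori at $6774 — that is the price the winner pays.

$6774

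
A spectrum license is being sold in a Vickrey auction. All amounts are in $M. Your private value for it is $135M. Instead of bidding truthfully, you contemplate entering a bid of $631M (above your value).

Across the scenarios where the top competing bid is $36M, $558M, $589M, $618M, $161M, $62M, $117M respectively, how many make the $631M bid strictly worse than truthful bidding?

4

The deviation hurts exactly when the highest competing bid lies strictly between $135M and $631M — overbidding then wins at a price above your value.
$36M: below both → same outcome either way.
$558M: inside the interval → strictly worse (loss $423M).
$589M: inside the interval → strictly worse (loss $454M).
$618M: inside the interval → strictly worse (loss $483M).
$161M: inside the interval → strictly worse (loss $26M).
$62M: below both → same outcome either way.
$117M: below both → same outcome either way.
Count: 4.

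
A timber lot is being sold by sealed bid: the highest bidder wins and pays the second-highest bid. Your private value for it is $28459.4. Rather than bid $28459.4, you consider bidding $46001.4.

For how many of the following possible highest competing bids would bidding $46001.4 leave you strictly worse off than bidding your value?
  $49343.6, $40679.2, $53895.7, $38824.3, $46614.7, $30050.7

The deviation hurts exactly when the highest competing bid lies strictly between $28459.4 and $46001.4 — overbidding then wins at a price above your value.
$49343.6: above both → same outcome either way.
$40679.2: inside the interval → strictly worse (loss $12219.8).
$53895.7: above both → same outcome either way.
$38824.3: inside the interval → strictly worse (loss $10364.9).
$46614.7: above both → same outcome either way.
$30050.7: inside the interval → strictly worse (loss $1591.3).
Count: 3.

3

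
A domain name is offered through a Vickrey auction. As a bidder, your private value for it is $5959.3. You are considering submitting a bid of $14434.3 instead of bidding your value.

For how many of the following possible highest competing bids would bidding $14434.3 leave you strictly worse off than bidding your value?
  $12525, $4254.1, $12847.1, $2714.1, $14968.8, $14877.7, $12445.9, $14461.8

3

The deviation hurts exactly when the highest competing bid lies strictly between $5959.3 and $14434.3 — overbidding then wins at a price above your value.
$12525: inside the interval → strictly worse (loss $6565.7).
$4254.1: below both → same outcome either way.
$12847.1: inside the interval → strictly worse (loss $6887.8).
$2714.1: below both → same outcome either way.
$14968.8: above both → same outcome either way.
$14877.7: above both → same outcome either way.
$12445.9: inside the interval → strictly worse (loss $6486.6).
$14461.8: above both → same outcome either way.
Count: 3.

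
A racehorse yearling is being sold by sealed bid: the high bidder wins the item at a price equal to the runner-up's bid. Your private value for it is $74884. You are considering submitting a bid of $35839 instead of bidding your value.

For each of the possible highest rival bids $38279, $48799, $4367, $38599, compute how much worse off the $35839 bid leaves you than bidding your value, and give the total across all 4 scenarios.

$98975

The deviation costs you only when the competing bid falls strictly between $35839 and $74884; elsewhere both bids give the same outcome.
$38279: truthful payoff $36605, deviation payoff $0 → loss $36605.
$48799: truthful payoff $26085, deviation payoff $0 → loss $26085.
$4367: outcomes coincide → loss $0.
$38599: truthful payoff $36285, deviation payoff $0 → loss $36285.
Total loss = $36605 + $26085 + $36285 = $98975.
Because the price is fixed by the runner-up's bid, deviating from your value can only change a good outcome into a bad one — never the reverse.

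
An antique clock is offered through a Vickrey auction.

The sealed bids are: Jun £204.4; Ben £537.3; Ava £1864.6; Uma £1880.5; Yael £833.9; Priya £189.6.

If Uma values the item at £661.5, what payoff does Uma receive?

−£1203.1

Highest bid: Uma at £1880.5, so Uma wins.
Second-highest bid: Ava at £1864.6 — that is the price the winner pays.
Uma's payoff = value − price = £661.5 − £1864.6 = −£1203.1.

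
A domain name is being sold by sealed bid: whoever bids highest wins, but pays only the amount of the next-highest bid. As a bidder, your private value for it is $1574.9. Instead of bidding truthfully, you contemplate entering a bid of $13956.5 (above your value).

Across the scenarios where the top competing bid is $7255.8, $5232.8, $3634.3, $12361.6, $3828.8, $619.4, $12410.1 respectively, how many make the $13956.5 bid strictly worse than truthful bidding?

The deviation hurts exactly when the highest competing bid lies strictly between $1574.9 and $13956.5 — overbidding then wins at a price above your value.
$7255.8: inside the interval → strictly worse (loss $5680.9).
$5232.8: inside the interval → strictly worse (loss $3657.9).
$3634.3: inside the interval → strictly worse (loss $2059.4).
$12361.6: inside the interval → strictly worse (loss $10786.7).
$3828.8: inside the interval → strictly worse (loss $2253.9).
$619.4: below both → same outcome either way.
$12410.1: inside the interval → strictly worse (loss $10835.2).
Count: 6.

6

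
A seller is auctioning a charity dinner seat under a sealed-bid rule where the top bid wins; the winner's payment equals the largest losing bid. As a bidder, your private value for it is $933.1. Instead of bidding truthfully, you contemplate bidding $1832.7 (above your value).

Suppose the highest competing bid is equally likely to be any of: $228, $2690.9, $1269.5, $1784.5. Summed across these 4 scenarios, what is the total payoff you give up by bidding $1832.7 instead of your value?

$1187.8

The deviation costs you only when the competing bid falls strictly between $933.1 and $1832.7; elsewhere both bids give the same outcome.
$228: outcomes coincide → loss $0.
$2690.9: outcomes coincide → loss $0.
$1269.5: truthful payoff $0, deviation payoff −$336.4 → loss $336.4.
$1784.5: truthful payoff $0, deviation payoff −$851.4 → loss $851.4.
Total loss = $336.4 + $851.4 = $1187.8.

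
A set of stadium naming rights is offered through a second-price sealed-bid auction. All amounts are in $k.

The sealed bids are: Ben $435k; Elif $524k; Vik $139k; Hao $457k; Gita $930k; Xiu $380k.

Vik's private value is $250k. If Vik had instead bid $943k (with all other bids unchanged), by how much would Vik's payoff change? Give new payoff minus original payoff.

−$680k

The highest bid among the other bidders is $930k; Vik's bid doesn't change that.
Original bid $139k: Vik is not highest (top rival bid is $930k); payoff $0k.
Alternative bid $943k: Vik is highest, pays the top rival bid $930k; payoff $250k − $930k = −$680k.
Change in payoff = −$680k − ($0k) = −$680k.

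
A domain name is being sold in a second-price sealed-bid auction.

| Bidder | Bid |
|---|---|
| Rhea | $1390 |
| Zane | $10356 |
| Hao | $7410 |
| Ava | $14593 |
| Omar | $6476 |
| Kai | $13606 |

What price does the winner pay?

$13606

Highest bid: Ava at $14593, so Ava wins.
Second-highest bid: Kai at $13606 — that is the price the winner pays.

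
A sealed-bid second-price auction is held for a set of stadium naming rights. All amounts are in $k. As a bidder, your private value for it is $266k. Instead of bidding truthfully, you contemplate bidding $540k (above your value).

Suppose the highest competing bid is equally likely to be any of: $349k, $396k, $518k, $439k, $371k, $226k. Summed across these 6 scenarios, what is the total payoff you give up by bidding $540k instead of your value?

$743k

The deviation costs you only when the competing bid falls strictly between $266k and $540k; elsewhere both bids give the same outcome.
$349k: truthful payoff $0k, deviation payoff −$83k → loss $83k.
$396k: truthful payoff $0k, deviation payoff −$130k → loss $130k.
$518k: truthful payoff $0k, deviation payoff −$252k → loss $252k.
$439k: truthful payoff $0k, deviation payoff −$173k → loss $173k.
$371k: truthful payoff $0k, deviation payoff −$105k → loss $105k.
$226k: outcomes coincide → loss $0k.
Total loss = $83k + $130k + $252k + $173k + $105k = $743k.
In a second-price auction your bid sets only whether you win, not what you pay, so bidding your true value is weakly dominant.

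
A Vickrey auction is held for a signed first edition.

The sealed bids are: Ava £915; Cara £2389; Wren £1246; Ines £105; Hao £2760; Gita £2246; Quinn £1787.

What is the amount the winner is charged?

Highest bid: Hao at £2760, so Hao wins.
Second-highest bid: Cara at £2389 — that is the price the winner pays.

£2389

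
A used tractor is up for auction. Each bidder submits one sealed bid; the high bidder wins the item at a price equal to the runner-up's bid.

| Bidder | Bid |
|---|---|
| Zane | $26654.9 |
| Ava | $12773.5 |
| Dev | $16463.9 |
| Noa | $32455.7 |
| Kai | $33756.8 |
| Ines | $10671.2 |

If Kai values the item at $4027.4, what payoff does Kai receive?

Highest bid: Kai at $33756.8, so Kai wins.
Second-highest bid: Noa at $32455.7 — that is the price the winner pays.
Kai's payoff = value − price = $4027.4 − $32455.7 = −$28428.3.

−$28428.3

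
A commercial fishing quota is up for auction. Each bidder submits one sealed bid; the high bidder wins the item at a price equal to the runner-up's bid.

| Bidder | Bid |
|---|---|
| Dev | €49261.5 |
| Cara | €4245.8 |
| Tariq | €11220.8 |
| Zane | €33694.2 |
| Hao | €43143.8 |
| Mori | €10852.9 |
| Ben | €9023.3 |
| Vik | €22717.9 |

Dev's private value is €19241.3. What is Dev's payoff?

Highest bid: Dev at €49261.5, so Dev wins.
Second-highest bid: Hao at €43143.8 — that is the price the winner pays.
Dev's payoff = value − price = €19241.3 − €43143.8 = −€23902.5.

−€23902.5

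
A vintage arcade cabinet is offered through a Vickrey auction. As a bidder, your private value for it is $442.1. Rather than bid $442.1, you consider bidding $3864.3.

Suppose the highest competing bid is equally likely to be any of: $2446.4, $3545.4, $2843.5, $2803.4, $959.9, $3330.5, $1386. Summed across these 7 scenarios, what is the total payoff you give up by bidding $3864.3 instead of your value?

$14220.4

The deviation costs you only when the competing bid falls strictly between $442.1 and $3864.3; elsewhere both bids give the same outcome.
$2446.4: truthful payoff $0, deviation payoff −$2004.3 → loss $2004.3.
$3545.4: truthful payoff $0, deviation payoff −$3103.3 → loss $3103.3.
$2843.5: truthful payoff $0, deviation payoff −$2401.4 → loss $2401.4.
$2803.4: truthful payoff $0, deviation payoff −$2361.3 → loss $2361.3.
$959.9: truthful payoff $0, deviation payoff −$517.8 → loss $517.8.
$3330.5: truthful payoff $0, deviation payoff −$2888.4 → loss $2888.4.
$1386: truthful payoff $0, deviation payoff −$943.9 → loss $943.9.
Total loss = $2004.3 + $3103.3 + $2401.4 + $2361.3 + $517.8 + $2888.4 + $943.9 = $14220.4.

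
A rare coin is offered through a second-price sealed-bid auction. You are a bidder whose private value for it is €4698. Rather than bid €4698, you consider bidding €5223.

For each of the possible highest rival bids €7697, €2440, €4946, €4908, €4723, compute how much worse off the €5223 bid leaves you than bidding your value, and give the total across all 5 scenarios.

€483

The deviation costs you only when the competing bid falls strictly between €4698 and €5223; elsewhere both bids give the same outcome.
€7697: outcomes coincide → loss €0.
€2440: outcomes coincide → loss €0.
€4946: truthful payoff €0, deviation payoff −€248 → loss €248.
€4908: truthful payoff €0, deviation payoff −€210 → loss €210.
€4723: truthful payoff €0, deviation payoff −€25 → loss €25.
Total loss = €248 + €210 + €25 = €483.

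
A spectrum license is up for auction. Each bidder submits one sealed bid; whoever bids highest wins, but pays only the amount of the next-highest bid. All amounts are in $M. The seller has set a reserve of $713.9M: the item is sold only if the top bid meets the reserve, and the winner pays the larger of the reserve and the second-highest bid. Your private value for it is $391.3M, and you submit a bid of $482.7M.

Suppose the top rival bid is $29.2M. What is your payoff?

Your bid $482.7M is the highest bid but falls below the reserve $713.9M, so the item goes unsold. Payoff $0M.

$0M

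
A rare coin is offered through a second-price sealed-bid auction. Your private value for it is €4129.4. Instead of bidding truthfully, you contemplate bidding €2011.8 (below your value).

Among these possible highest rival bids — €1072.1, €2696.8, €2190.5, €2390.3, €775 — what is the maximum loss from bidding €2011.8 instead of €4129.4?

€1938.9

€1072.1: same outcome either way → loss €0.
€2696.8: truthful gives €1432.6, deviation gives €0 → loss €1432.6.
€2190.5: truthful gives €1938.9, deviation gives €0 → loss €1938.9.
€2390.3: truthful gives €1739.1, deviation gives €0 → loss €1739.1.
€775: same outcome either way → loss €0.
Maximum loss: €1938.9.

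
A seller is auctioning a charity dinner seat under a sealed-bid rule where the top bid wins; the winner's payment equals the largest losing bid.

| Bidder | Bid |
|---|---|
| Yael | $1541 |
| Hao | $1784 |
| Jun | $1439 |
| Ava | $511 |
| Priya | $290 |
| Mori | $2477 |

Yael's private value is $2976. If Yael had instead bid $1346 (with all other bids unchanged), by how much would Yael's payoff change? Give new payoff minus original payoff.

$0

The highest bid among the other bidders is $2477; Yael's bid doesn't change that.
Original bid $1541: Yael is not highest (top rival bid is $2477); payoff $0.
Alternative bid $1346: Yael is not highest (top rival bid is $2477); payoff $0.
Change in payoff = $0 − ($0) = $0.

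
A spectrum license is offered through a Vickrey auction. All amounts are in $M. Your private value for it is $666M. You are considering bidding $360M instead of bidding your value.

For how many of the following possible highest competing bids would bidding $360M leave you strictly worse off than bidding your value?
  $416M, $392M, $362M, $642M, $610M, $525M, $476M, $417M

8

The deviation hurts exactly when the highest competing bid lies strictly between $360M and $666M — underbidding then forfeits a profitable win.
$416M: inside the interval → strictly worse (loss $250M).
$392M: inside the interval → strictly worse (loss $274M).
$362M: inside the interval → strictly worse (loss $304M).
$642M: inside the interval → strictly worse (loss $24M).
$610M: inside the interval → strictly worse (loss $56M).
$525M: inside the interval → strictly worse (loss $141M).
$476M: inside the interval → strictly worse (loss $190M).
$417M: inside the interval → strictly worse (loss $249M).
Count: 8.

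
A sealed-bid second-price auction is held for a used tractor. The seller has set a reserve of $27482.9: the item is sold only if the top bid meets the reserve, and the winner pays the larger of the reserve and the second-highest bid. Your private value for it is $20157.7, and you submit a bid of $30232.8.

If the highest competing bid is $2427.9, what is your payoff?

Your bid $30232.8 is the highest and exceeds the reserve.
Price = max(second-highest bid, reserve) = max($2427.9, $27482.9) = $27482.9.
Payoff = $20157.7 − $27482.9 = −$7325.2.

−$7325.2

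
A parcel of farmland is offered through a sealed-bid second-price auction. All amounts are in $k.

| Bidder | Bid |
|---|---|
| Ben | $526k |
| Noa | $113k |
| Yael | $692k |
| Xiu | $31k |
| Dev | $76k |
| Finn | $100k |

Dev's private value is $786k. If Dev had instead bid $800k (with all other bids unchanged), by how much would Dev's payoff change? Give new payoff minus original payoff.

The highest bid among the other bidders is $692k; Dev's bid doesn't change that.
Original bid $76k: Dev is not highest (top rival bid is $692k); payoff $0k.
Alternative bid $800k: Dev is highest, pays the top rival bid $692k; payoff $786k − $692k = $94k.
Change in payoff = $94k − ($0k) = $94k.

$94k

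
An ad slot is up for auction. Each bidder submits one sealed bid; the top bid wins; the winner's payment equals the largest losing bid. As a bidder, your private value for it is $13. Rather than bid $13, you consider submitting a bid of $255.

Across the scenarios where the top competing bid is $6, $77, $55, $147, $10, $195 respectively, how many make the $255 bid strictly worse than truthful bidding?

4

The deviation hurts exactly when the highest competing bid lies strictly between $13 and $255 — overbidding then wins at a price above your value.
$6: below both → same outcome either way.
$77: inside the interval → strictly worse (loss $64).
$55: inside the interval → strictly worse (loss $42).
$147: inside the interval → strictly worse (loss $134).
$10: below both → same outcome either way.
$195: inside the interval → strictly worse (loss $182).
Count: 4.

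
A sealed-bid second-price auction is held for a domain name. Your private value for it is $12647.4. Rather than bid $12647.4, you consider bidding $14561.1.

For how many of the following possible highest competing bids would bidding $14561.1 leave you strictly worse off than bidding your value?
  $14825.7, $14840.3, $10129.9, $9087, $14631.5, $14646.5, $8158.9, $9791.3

0

The deviation hurts exactly when the highest competing bid lies strictly between $12647.4 and $14561.1 — overbidding then wins at a price above your value.
$14825.7: above both → same outcome either way.
$14840.3: above both → same outcome either way.
$10129.9: below both → same outcome either way.
$9087: below both → same outcome either way.
$14631.5: above both → same outcome either way.
$14646.5: above both → same outcome either way.
$8158.9: below both → same outcome either way.
$9791.3: below both → same outcome either way.
Count: 0.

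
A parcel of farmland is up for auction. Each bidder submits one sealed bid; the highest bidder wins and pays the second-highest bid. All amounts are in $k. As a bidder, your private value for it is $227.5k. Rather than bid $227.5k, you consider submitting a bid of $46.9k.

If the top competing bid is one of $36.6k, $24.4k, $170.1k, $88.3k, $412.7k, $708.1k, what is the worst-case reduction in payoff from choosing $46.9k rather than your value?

$139.2k

$36.6k: same outcome either way → loss $0k.
$24.4k: same outcome either way → loss $0k.
$170.1k: truthful gives $57.4k, deviation gives $0k → loss $57.4k.
$88.3k: truthful gives $139.2k, deviation gives $0k → loss $139.2k.
$412.7k: same outcome either way → loss $0k.
$708.1k: same outcome either way → loss $0k.
Maximum loss: $139.2k.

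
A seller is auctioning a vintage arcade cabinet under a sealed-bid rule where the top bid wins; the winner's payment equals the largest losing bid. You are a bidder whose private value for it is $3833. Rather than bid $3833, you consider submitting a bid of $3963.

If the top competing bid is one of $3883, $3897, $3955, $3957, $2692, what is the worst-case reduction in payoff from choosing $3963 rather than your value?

$124

$3883: truthful gives $0, deviation gives −$50 → loss $50.
$3897: truthful gives $0, deviation gives −$64 → loss $64.
$3955: truthful gives $0, deviation gives −$122 → loss $122.
$3957: truthful gives $0, deviation gives −$124 → loss $124.
$2692: same outcome either way → loss $0.
Maximum loss: $124.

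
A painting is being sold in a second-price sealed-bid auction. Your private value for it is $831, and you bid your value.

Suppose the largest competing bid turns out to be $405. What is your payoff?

$426

Your bid $831 exceeds the highest competing bid $405, so you win.
In a second-price auction the winner pays the second-highest bid, $405.
Payoff = value − price = $831 − $405 = $426.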